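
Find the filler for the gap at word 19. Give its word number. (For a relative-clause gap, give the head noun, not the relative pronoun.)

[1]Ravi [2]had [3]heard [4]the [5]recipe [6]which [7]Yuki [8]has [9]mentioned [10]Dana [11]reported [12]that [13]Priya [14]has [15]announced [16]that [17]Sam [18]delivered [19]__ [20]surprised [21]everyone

5

The gap at 19 is the object of "delivered", inside a relative clause.
The relative pronoun is "which" (word 6); it is bound by the head noun immediately before it.
Its filler is the head noun "recipe", at word 5.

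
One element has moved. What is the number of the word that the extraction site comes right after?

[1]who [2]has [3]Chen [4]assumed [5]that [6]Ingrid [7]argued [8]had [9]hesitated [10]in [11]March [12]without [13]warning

The displaced element is "who" (word 1).
It is linked across 2 clause boundaries (that → Ø).
It functions as the subject of "hesitated", so the gap sits immediately after word 7 ("argued").
Base order: Chen has assumed that Ingrid argued that who had hesitated in March without warning.

7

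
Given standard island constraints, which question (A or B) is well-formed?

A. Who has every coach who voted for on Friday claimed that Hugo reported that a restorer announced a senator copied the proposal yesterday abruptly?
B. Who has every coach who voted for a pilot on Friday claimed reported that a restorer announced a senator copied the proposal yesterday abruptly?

B

In A, the wh-phrase is extracted from inside a complex-NP island (relative clause) (introduced by "who"), which blocks movement.
In B, the extraction path crosses only that-complement boundaries, which are transparent.
So B is grammatical.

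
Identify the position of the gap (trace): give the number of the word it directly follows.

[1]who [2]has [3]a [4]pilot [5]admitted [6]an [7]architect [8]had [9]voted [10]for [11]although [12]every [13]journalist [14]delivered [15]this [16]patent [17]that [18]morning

The displaced element is "who" (word 1).
It is linked across 1 clause boundary (Ø).
It functions as the object of the preposition "for" of "voted", so the gap sits immediately after word 10 ("for").
Base order: A pilot has admitted an architect had voted for who although every journalist delivered this patent that morning.

10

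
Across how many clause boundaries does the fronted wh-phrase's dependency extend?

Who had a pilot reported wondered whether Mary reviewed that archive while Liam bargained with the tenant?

1

"who" is extracted from the subject of "wondered".
Boundaries crossed, outermost first: [Ø] — 1 in total.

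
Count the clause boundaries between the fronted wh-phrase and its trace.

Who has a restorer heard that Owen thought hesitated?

"who" is extracted from the subject of "hesitated".
Boundaries crossed, outermost first: [that], [Ø] — 2 in total.

2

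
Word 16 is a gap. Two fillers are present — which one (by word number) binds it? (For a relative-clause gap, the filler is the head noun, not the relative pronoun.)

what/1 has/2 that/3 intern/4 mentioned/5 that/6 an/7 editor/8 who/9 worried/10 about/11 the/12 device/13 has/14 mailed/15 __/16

1

The marked gap is the direct object of "mailed".
Its filler is the fronted wh-phrase "what", at word 1.
(The other dependency links word 8 to a gap after word 9.)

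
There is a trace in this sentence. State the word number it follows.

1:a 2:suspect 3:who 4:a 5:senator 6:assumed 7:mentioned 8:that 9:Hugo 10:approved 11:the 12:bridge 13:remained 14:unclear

6

The displaced element is "a suspect" (word 2).
It is linked across 1 clause boundary (Ø).
It functions as the subject of "mentioned", so the gap sits immediately after word 6 ("assumed").
Base order: A senator assumed a suspect mentioned that Hugo approved the bridge.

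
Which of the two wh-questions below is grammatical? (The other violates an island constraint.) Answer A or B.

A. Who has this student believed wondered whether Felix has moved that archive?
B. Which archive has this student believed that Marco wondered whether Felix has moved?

In B, the wh-phrase is extracted from inside a wh-island (introduced by "whether"), which blocks movement.
In A, the extraction path crosses only that-complement boundaries, which are transparent.
So A is grammatical.

A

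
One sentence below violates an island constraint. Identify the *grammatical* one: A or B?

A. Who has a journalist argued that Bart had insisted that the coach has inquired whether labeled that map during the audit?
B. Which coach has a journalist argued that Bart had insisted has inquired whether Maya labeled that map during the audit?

In A, the wh-phrase is extracted from inside a wh-island (introduced by "whether"), which blocks movement.
In B, the extraction path crosses only that-complement boundaries, which are transparent.
So B is grammatical.

B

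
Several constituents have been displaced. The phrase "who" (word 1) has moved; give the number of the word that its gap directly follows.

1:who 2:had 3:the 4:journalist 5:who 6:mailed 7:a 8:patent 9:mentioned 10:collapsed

9

The displaced element is "who" (word 1).
It is linked across 1 clause boundary (Ø).
It functions as the subject of "collapsed", so the gap sits immediately after word 9 ("mentioned").
Base order: The journalist who mailed a patent had mentioned that who collapsed.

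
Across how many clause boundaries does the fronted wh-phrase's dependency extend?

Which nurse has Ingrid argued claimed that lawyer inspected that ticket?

"which nurse" is extracted from the subject of "claimed".
Boundaries crossed, outermost first: [Ø] — 1 in total.

1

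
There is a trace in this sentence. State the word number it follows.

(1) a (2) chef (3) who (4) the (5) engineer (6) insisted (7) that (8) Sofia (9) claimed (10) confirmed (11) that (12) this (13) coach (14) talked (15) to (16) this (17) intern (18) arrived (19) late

9

The displaced element is "a chef" (word 2).
It is linked across 2 clause boundaries (that → Ø).
It functions as the subject of "confirmed", so the gap sits immediately after word 9 ("claimed").
Base order: The engineer insisted that Sofia claimed that a chef confirmed that this coach talked to this intern.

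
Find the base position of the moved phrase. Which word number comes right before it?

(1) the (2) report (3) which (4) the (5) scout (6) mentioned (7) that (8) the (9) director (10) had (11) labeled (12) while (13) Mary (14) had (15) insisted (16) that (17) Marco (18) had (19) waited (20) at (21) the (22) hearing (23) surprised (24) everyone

The displaced element is "the report" (word 2).
It is linked across 1 clause boundary (that).
It functions as the direct object of "labeled", so the gap sits immediately after word 11 ("labeled").
Base order: The scout mentioned that the director had labeled the report while Mary had insisted that Marco had waited at the hearing.

11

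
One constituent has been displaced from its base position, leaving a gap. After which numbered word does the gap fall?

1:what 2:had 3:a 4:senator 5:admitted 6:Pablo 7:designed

The displaced element is "what" (word 1).
It is linked across 1 clause boundary (Ø).
It functions as the direct object of "designed", so the gap sits immediately after word 7 ("designed").
Base order: A senator had admitted Pablo designed what.

7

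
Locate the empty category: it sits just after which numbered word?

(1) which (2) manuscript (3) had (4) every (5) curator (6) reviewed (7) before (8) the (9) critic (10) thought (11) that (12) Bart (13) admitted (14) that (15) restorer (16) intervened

The displaced element is "which manuscript" (word 2).
It functions as the direct object of "reviewed", so the gap sits immediately after word 6 ("reviewed").
Base order: Every curator had reviewed which manuscript before the critic thought that Bart admitted that restorer intervened.

6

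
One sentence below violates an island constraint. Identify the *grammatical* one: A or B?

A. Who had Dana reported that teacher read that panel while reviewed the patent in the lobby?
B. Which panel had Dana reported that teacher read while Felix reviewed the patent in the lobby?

B

In A, the wh-phrase is extracted from inside an adjunct island (introduced by "while"), which blocks movement.
In B, the extraction path crosses only that-complement boundaries, which are transparent.
So B is grammatical.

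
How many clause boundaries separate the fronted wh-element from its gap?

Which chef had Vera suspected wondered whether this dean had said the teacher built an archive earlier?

1

"which chef" is extracted from the subject of "wondered".
Boundaries crossed, outermost first: [Ø] — 1 in total.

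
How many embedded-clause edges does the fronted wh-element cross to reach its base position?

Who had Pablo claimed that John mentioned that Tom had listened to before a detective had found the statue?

"who" is extracted from the PP object of "listened".
Boundaries crossed, outermost first: [that], [that] — 2 in total.

2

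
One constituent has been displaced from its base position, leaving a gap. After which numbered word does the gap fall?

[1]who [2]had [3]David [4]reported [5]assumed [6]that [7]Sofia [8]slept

4

The displaced element is "who" (word 1).
It is linked across 1 clause boundary (Ø).
It functions as the subject of "assumed", so the gap sits immediately after word 4 ("reported").
Base order: David had reported who assumed that Sofia slept.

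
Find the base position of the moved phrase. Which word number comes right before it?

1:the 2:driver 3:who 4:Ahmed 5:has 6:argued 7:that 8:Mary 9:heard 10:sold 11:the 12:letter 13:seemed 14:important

The displaced element is "the driver" (word 2).
It is linked across 2 clause boundaries (that → Ø).
It functions as the subject of "sold", so the gap sits immediately after word 9 ("heard").
Base order: Ahmed has argued that Mary heard the driver sold the letter.

9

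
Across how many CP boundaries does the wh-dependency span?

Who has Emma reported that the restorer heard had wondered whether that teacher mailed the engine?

"who" is extracted from the subject of "wondered".
Boundaries crossed, outermost first: [that], [Ø] — 2 in total.

2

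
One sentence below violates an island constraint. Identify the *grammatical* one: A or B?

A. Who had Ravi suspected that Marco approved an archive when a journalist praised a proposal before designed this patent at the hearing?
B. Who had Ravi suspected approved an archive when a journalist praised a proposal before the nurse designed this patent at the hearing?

B

In A, the wh-phrase is extracted from inside an adjunct island (introduced by "when"), which blocks movement.
In B, the extraction path crosses only that-complement boundaries, which are transparent.
So B is grammatical.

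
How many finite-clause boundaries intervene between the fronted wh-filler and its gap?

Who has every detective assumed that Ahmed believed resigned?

"who" is extracted from the subject of "resigned".
Boundaries crossed, outermost first: [that], [Ø] — 2 in total.

2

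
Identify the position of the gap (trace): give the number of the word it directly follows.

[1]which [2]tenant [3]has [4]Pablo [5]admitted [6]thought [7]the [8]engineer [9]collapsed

5

The displaced element is "which tenant" (word 2).
It is linked across 1 clause boundary (Ø).
It functions as the subject of "thought", so the gap sits immediately after word 5 ("admitted").
Base order: Pablo has admitted that which tenant thought the engineer collapsed.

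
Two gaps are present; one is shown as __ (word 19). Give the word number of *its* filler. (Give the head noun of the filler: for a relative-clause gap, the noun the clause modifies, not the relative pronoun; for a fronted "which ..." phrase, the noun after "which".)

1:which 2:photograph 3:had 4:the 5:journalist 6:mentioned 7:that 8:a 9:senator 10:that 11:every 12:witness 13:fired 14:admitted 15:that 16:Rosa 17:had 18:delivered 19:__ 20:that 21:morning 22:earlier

The marked gap is the direct object of "delivered".
Its filler is the fronted wh-phrase "which photograph", at word 2.
(The other dependency links word 9 to a gap after word 13.)

2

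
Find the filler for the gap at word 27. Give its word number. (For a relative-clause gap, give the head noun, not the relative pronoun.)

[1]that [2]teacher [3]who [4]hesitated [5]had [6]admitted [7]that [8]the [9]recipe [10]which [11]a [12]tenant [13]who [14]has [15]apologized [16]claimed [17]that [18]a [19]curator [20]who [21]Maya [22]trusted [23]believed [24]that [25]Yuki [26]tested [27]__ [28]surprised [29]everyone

The gap at 27 is the object of "tested", inside a relative clause.
The relative pronoun is "which" (word 10); it is bound by the head noun immediately before it.
Its filler is the head noun "recipe", at word 9.

9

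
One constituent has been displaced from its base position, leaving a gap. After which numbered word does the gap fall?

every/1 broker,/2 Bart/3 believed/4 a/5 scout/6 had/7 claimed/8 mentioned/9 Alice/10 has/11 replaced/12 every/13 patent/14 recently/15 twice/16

The displaced element is "every broker" (word 2).
It is linked across 2 clause boundaries (Ø → Ø).
It functions as the subject of "mentioned", so the gap sits immediately after word 8 ("claimed").
Base order: Bart believed a scout had claimed every broker mentioned Alice has replaced every patent recently twice.

8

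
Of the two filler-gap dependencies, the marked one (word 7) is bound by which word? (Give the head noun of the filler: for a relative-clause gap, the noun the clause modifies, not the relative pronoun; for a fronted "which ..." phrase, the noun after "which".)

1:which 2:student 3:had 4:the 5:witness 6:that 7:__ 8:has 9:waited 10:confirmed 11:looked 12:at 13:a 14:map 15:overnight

The marked gap is inside the relative clause, the subject of "waited".
Its filler is the head noun "witness" (via "that"), at word 5.
(The other dependency links word 2 to a gap after word 10.)

5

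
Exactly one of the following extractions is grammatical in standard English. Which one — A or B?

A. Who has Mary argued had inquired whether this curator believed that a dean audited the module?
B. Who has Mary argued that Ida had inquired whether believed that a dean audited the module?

In B, the wh-phrase is extracted from inside a wh-island (introduced by "whether"), which blocks movement.
In A, the extraction path crosses only that-complement boundaries, which are transparent.
So A is grammatical.

A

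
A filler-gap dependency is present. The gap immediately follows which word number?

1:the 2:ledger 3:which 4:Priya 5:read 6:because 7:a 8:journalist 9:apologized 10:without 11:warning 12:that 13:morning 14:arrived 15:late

5

The displaced element is "the ledger" (word 2).
It functions as the direct object of "read", so the gap sits immediately after word 5 ("read").
Base order: Priya read the ledger because a journalist apologized without warning that morning.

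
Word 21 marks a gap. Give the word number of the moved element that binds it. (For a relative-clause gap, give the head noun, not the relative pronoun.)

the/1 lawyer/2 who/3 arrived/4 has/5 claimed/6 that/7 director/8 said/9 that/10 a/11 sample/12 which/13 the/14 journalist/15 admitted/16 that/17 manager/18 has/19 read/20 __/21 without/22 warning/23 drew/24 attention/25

12

The gap at 21 is the object of "read", inside a relative clause.
The relative pronoun is "which" (word 13); it is bound by the head noun immediately before it.
Its filler is the head noun "sample", at word 12.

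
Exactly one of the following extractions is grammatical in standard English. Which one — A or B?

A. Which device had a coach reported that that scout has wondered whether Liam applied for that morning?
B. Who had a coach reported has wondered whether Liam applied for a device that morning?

B

In A, the wh-phrase is extracted from inside a wh-island (introduced by "whether"), which blocks movement.
In B, the extraction path crosses only that-complement boundaries, which are transparent.
So B is grammatical.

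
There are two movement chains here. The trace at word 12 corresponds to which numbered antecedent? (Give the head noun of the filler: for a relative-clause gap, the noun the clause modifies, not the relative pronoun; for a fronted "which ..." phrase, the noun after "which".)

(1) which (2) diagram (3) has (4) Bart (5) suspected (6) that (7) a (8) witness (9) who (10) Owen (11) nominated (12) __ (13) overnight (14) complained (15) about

The marked gap is inside the relative clause, the direct object of "nominated".
Its filler is the head noun "witness" (via "who"), at word 8.
(The other dependency links word 2 to a gap after word 15.)

8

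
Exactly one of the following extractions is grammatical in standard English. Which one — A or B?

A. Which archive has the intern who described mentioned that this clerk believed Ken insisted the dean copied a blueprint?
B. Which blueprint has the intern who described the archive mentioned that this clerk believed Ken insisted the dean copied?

In A, the wh-phrase is extracted from inside a complex-NP island (relative clause) (introduced by "who"), which blocks movement.
In B, the extraction path crosses only that-complement boundaries, which are transparent.
So B is grammatical.

B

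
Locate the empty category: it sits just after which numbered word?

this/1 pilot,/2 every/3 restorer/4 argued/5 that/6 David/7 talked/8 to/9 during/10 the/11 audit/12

9

The displaced element is "this pilot" (word 2).
It is linked across 1 clause boundary (that).
It functions as the object of the preposition "to" of "talked", so the gap sits immediately after word 9 ("to").
Base order: Every restorer argued that David talked to this pilot during the audit.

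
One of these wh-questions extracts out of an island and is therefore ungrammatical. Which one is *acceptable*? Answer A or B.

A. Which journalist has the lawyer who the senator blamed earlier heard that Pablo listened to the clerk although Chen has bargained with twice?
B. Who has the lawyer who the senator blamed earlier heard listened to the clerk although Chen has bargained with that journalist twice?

In A, the wh-phrase is extracted from inside an adjunct island (introduced by "although"), which blocks movement.
In B, the extraction path crosses only that-complement boundaries, which are transparent.
So B is grammatical.

B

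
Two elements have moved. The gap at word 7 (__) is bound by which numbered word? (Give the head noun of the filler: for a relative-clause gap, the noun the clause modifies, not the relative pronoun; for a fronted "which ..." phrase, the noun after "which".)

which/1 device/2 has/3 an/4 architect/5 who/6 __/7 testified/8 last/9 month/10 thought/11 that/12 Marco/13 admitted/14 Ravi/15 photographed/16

The marked gap is inside the relative clause, the subject of "testified".
Its filler is the head noun "architect" (via "who"), at word 5.
(The other dependency links word 2 to a gap after word 16.)

5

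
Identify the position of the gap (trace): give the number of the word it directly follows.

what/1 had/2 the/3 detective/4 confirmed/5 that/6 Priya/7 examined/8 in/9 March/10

The displaced element is "what" (word 1).
It is linked across 1 clause boundary (that).
It functions as the direct object of "examined", so the gap sits immediately after word 8 ("examined").
Base order: The detective had confirmed that Priya examined what in March.

8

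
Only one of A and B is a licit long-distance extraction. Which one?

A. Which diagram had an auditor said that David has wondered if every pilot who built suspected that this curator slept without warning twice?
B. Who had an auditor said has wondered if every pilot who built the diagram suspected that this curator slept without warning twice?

B

In A, the wh-phrase is extracted from inside a wh-island (introduced by "if"), which blocks movement.
In B, the extraction path crosses only that-complement boundaries, which are transparent.
So B is grammatical.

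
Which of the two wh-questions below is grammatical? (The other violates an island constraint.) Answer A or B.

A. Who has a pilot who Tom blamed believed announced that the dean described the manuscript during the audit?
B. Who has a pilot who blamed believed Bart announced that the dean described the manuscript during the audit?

In B, the wh-phrase is extracted from inside a complex-NP island (relative clause) (introduced by "who"), which blocks movement.
In A, the extraction path crosses only that-complement boundaries, which are transparent.
So A is grammatical.

A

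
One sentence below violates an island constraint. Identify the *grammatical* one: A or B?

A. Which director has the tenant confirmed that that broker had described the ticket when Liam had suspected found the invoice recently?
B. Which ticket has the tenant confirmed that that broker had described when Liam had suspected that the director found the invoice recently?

In A, the wh-phrase is extracted from inside an adjunct island (introduced by "when"), which blocks movement.
In B, the extraction path crosses only that-complement boundaries, which are transparent.
So B is grammatical.

B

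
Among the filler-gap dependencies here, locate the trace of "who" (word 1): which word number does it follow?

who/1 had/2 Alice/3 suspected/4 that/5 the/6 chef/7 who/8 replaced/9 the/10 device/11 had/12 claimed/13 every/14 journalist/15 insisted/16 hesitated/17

16

The displaced element is "who" (word 1).
It is linked across 3 clause boundaries (that → Ø → Ø).
It functions as the subject of "hesitated", so the gap sits immediately after word 16 ("insisted").
Base order: Alice had suspected that the chef who replaced the device had claimed every journalist insisted that who hesitated.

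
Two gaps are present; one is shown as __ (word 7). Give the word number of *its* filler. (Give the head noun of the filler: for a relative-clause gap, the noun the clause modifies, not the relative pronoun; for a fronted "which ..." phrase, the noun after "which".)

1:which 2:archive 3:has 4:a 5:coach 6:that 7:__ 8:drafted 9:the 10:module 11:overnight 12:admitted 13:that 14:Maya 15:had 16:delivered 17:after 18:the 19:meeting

5

The marked gap is inside the relative clause, the subject of "drafted".
Its filler is the head noun "coach" (via "that"), at word 5.
(The other dependency links word 2 to a gap after word 16.)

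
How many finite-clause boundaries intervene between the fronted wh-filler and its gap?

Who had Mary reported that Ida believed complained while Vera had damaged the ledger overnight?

"who" is extracted from the subject of "complained".
Boundaries crossed, outermost first: [that], [Ø] — 2 in total.

2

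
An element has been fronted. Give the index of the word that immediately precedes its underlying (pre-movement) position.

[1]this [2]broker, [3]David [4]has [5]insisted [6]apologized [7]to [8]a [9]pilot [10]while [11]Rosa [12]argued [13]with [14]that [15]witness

5

The displaced element is "this broker" (word 2).
It is linked across 1 clause boundary (Ø).
It functions as the subject of "apologized", so the gap sits immediately after word 5 ("insisted").
Base order: David has insisted that this broker apologized to a pilot while Rosa argued with that witness.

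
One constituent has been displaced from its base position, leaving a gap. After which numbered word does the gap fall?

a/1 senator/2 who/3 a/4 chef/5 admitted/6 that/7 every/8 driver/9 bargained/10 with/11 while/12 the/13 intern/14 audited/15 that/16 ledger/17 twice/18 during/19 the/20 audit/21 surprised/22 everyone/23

11

The displaced element is "a senator" (word 2).
It is linked across 1 clause boundary (that).
It functions as the object of the preposition "with" of "bargained", so the gap sits immediately after word 11 ("with").
Base order: A chef admitted that every driver bargained with a senator while the intern audited that ledger twice during the audit.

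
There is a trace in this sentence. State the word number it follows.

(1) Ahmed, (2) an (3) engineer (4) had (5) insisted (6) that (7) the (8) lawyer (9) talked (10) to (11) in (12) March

10

The displaced element is "Ahmed" (word 1).
It is linked across 1 clause boundary (that).
It functions as the object of the preposition "to" of "talked", so the gap sits immediately after word 10 ("to").
Base order: An engineer had insisted that the lawyer talked to Ahmed in March.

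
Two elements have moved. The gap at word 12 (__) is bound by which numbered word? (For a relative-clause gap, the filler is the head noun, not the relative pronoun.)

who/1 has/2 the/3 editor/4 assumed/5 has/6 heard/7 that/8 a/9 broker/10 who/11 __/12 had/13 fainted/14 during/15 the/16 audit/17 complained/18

The marked gap is inside the relative clause, the subject of "fainted".
Its filler is the head noun "broker" (via "who"), at word 10.
(The other dependency links word 1 to a gap after word 5.)

10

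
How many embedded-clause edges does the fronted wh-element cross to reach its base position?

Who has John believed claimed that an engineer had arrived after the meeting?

"who" is extracted from the subject of "claimed".
Boundaries crossed, outermost first: [Ø] — 1 in total.

1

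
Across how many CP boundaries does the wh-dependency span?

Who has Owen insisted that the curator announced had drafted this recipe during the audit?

"who" is extracted from the subject of "drafted".
Boundaries crossed, outermost first: [that], [Ø] — 2 in total.

2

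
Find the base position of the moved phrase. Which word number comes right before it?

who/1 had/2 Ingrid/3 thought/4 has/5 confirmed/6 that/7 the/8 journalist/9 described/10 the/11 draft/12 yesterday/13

The displaced element is "who" (word 1).
It is linked across 1 clause boundary (Ø).
It functions as the subject of "confirmed", so the gap sits immediately after word 4 ("thought").
Base order: Ingrid had thought who has confirmed that the journalist described the draft yesterday.

4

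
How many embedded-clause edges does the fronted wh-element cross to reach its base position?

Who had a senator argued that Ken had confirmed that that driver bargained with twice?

2

"who" is extracted from the PP object of "bargained".
Boundaries crossed, outermost first: [that], [that] — 2 in total.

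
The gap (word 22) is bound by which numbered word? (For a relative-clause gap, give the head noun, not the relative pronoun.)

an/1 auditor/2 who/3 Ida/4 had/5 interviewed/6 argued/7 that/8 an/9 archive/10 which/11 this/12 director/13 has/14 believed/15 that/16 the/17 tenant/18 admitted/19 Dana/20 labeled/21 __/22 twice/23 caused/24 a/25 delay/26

The gap at 22 is the object of "labeled", inside a relative clause.
The relative pronoun is "which" (word 11); it is bound by the head noun immediately before it.
Its filler is the head noun "archive", at word 10.

10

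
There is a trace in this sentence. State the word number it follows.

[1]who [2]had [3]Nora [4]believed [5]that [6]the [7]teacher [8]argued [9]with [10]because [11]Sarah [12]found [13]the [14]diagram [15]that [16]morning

9

The displaced element is "who" (word 1).
It is linked across 1 clause boundary (that).
It functions as the object of the preposition "with" of "argued", so the gap sits immediately after word 9 ("with").
Base order: Nora had believed that the teacher argued with who because Sarah found the diagram that morning.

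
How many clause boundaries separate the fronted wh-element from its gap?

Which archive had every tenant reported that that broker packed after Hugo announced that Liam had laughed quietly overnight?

1

"which archive" is extracted from the object of "packed".
Boundaries crossed, outermost first: [that] — 1 in total.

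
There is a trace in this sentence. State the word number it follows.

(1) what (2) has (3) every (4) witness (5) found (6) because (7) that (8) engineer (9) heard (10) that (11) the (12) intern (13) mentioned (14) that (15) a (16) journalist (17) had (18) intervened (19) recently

5

The displaced element is "what" (word 1).
It functions as the direct object of "found", so the gap sits immediately after word 5 ("found").
Base order: Every witness has found what because that engineer heard that the intern mentioned that a journalist had intervened recently.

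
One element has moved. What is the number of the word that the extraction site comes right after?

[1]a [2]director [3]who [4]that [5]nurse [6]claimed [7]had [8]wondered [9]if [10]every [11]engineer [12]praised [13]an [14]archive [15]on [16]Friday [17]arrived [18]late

6

The displaced element is "a director" (word 2).
It is linked across 1 clause boundary (Ø).
It functions as the subject of "wondered", so the gap sits immediately after word 6 ("claimed").
Base order: That nurse claimed that a director had wondered if every engineer praised an archive on Friday.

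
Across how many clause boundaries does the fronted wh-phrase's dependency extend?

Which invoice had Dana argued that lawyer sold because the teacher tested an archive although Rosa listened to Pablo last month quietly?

1

"which invoice" is extracted from the object of "sold".
Boundaries crossed, outermost first: [Ø] — 1 in total.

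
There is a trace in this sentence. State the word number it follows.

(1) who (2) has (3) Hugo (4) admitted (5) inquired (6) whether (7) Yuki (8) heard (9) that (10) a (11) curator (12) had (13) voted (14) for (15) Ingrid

4

The displaced element is "who" (word 1).
It is linked across 1 clause boundary (Ø).
It functions as the subject of "inquired", so the gap sits immediately after word 4 ("admitted").
Base order: Hugo has admitted who inquired whether Yuki heard that a curator had voted for Ingrid.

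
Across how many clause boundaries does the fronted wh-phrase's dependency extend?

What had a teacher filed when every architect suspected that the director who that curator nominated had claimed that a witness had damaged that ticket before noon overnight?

0

"what" originates inside the matrix clause — no clause boundary is crossed.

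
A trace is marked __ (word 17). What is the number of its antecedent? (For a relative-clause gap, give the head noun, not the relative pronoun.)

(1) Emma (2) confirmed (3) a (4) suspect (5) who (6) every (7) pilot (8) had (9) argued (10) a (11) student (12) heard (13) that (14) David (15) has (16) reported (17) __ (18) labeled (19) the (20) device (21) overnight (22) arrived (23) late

The gap at 17 is the subject of "labeled", inside a relative clause.
The relative pronoun is "who" (word 5); it is bound by the head noun immediately before it.
Its filler is the head noun "suspect", at word 4.

4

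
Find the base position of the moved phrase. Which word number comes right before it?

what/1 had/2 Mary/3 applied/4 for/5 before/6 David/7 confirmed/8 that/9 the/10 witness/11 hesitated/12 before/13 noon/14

The displaced element is "what" (word 1).
It functions as the object of the preposition "for" of "applied", so the gap sits immediately after word 5 ("for").
Base order: Mary had applied for what before David confirmed that the witness hesitated before noon.

5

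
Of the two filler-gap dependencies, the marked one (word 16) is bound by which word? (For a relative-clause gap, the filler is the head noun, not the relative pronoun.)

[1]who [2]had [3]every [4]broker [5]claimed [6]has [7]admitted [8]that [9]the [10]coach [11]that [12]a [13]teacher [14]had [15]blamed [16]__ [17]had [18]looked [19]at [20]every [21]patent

The marked gap is inside the relative clause, the direct object of "blamed".
Its filler is the head noun "coach" (via "that"), at word 10.
(The other dependency links word 1 to a gap after word 5.)

10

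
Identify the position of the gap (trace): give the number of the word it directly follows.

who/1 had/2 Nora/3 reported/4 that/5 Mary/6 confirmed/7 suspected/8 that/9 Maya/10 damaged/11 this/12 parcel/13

7

The displaced element is "who" (word 1).
It is linked across 2 clause boundaries (that → Ø).
It functions as the subject of "suspected", so the gap sits immediately after word 7 ("confirmed").
Base order: Nora had reported that Mary confirmed who suspected that Maya damaged this parcel.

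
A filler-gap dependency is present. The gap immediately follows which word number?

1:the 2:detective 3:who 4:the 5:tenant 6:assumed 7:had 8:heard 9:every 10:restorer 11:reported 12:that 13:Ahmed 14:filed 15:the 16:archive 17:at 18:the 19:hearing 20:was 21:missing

The displaced element is "the detective" (word 2).
It is linked across 1 clause boundary (Ø).
It functions as the subject of "heard", so the gap sits immediately after word 6 ("assumed").
Base order: The tenant assumed that the detective had heard every restorer reported that Ahmed filed the archive at the hearing.

6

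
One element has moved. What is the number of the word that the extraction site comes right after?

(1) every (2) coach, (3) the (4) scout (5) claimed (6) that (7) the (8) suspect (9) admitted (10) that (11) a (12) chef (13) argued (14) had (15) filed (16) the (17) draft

13

The displaced element is "every coach" (word 2).
It is linked across 3 clause boundaries (that → that → Ø).
It functions as the subject of "filed", so the gap sits immediately after word 13 ("argued").
Base order: The scout claimed that the suspect admitted that a chef argued that every coach had filed the draft.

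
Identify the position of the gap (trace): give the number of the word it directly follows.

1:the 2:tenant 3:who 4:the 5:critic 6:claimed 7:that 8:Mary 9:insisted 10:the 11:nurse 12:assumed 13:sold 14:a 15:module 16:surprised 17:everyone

12

The displaced element is "the tenant" (word 2).
It is linked across 3 clause boundaries (that → Ø → Ø).
It functions as the subject of "sold", so the gap sits immediately after word 12 ("assumed").
Base order: The critic claimed that Mary insisted the nurse assumed that the tenant sold a module.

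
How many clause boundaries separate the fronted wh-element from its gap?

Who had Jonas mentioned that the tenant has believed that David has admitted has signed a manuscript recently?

3

"who" is extracted from the subject of "signed".
Boundaries crossed, outermost first: [that], [that], [Ø] — 3 in total.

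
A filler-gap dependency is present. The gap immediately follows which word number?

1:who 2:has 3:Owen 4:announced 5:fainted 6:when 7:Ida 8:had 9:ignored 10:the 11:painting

4

The displaced element is "who" (word 1).
It is linked across 1 clause boundary (Ø).
It functions as the subject of "fainted", so the gap sits immediately after word 4 ("announced").
Base order: Owen has announced that who fainted when Ida had ignored the painting.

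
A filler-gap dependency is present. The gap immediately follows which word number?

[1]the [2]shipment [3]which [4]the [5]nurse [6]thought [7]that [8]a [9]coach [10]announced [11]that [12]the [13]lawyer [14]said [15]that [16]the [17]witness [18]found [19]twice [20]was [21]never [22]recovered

The displaced element is "the shipment" (word 2).
It is linked across 3 clause boundaries (that → that → that).
It functions as the direct object of "found", so the gap sits immediately after word 18 ("found").
Base order: The nurse thought that a coach announced that the lawyer said that the witness found the shipment twice.

18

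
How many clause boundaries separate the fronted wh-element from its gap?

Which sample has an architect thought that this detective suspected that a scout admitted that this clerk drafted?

3

"which sample" is extracted from the object of "drafted".
Boundaries crossed, outermost first: [that], [that], [that] — 3 in total.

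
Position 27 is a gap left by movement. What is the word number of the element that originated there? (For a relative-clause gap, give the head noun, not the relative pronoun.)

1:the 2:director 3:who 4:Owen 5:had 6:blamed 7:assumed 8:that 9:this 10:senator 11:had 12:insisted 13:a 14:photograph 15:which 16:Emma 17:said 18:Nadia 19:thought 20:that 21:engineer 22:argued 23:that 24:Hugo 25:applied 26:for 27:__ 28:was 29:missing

14

The gap at 27 is the prepositional object of "applied", inside a relative clause.
The relative pronoun is "which" (word 15); it is bound by the head noun immediately before it.
Its filler is the head noun "photograph", at word 14.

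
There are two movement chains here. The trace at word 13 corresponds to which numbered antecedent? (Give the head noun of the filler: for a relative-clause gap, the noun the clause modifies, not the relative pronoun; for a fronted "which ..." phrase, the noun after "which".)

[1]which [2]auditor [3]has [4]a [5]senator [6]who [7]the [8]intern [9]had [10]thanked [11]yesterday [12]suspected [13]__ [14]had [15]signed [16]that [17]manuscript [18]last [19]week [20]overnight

The marked gap is the subject of "signed".
Its filler is the fronted wh-phrase "which auditor", at word 2.
(The other dependency links word 5 to a gap after word 10.)

2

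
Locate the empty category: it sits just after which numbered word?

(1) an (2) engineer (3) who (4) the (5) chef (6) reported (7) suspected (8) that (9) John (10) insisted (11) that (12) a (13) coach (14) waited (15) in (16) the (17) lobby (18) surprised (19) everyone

The displaced element is "an engineer" (word 2).
It is linked across 1 clause boundary (Ø).
It functions as the subject of "suspected", so the gap sits immediately after word 6 ("reported").
Base order: The chef reported an engineer suspected that John insisted that a coach waited in the lobby.

6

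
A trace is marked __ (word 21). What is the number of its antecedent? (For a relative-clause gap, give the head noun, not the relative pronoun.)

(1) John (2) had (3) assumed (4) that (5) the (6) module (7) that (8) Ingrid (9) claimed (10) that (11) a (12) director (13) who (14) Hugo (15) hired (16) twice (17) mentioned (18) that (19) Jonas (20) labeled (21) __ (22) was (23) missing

6

The gap at 21 is the object of "labeled", inside a relative clause.
The relative pronoun is "that" (word 7); it is bound by the head noun immediately before it.
Its filler is the head noun "module", at word 6.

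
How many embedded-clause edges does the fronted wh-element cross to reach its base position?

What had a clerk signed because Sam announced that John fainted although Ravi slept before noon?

"what" originates inside the matrix clause — no clause boundary is crossed.

0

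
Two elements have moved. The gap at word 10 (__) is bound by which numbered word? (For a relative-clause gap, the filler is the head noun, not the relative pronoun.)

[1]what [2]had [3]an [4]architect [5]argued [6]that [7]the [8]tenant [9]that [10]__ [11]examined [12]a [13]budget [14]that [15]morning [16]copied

The marked gap is inside the relative clause, the subject of "examined".
Its filler is the head noun "tenant" (via "that"), at word 8.
(The other dependency links word 1 to a gap after word 16.)

8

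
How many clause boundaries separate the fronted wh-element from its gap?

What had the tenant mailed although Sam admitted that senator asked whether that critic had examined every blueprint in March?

"what" originates inside the matrix clause — no clause boundary is crossed.

0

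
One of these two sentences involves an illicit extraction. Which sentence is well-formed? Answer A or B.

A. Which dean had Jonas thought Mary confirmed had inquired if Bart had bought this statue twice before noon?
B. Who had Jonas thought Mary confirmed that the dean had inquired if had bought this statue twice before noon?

In B, the wh-phrase is extracted from inside a wh-island (introduced by "if"), which blocks movement.
In A, the extraction path crosses only that-complement boundaries, which are transparent.
So A is grammatical.

A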